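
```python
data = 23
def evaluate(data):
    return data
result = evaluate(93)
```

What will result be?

Step 1: Global data = 23.
Step 2: evaluate(93) takes parameter data = 93, which shadows the global.
Step 3: result = 93

The answer is 93.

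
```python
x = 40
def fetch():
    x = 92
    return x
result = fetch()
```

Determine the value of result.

Step 1: Global x = 40.
Step 2: fetch() creates local x = 92, shadowing the global.
Step 3: Returns local x = 92. result = 92

The answer is 92.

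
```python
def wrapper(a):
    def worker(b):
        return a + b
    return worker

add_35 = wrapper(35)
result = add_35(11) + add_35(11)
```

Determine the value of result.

Step 1: add_35 captures a = 35.
Step 2: add_35(11) = 35 + 11 = 46, called twice.
Step 3: result = 46 + 46 = 92

The answer is 92.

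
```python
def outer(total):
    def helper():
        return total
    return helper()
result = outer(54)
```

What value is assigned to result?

Step 1: outer(54) binds parameter total = 54.
Step 2: helper() looks up total in enclosing scope and finds the parameter total = 54.
Step 3: result = 54

The answer is 54.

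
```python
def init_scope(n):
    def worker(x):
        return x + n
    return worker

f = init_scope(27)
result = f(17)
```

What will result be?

Step 1: init_scope(27) creates a closure that captures n = 27.
Step 2: f(17) calls the closure with x = 17, returning 17 + 27 = 44.
Step 3: result = 44

The answer is 44.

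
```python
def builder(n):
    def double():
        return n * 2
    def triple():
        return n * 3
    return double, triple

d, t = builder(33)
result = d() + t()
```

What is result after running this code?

Step 1: Both closures capture the same n = 33.
Step 2: d() = 33 * 2 = 66, t() = 33 * 3 = 99.
Step 3: result = 66 + 99 = 165

The answer is 165.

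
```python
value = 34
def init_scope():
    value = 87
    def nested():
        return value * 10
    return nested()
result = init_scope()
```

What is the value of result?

Step 1: init_scope() shadows global value with value = 87.
Step 2: nested() finds value = 87 in enclosing scope, computes 87 * 10 = 870.
Step 3: result = 870

The answer is 870.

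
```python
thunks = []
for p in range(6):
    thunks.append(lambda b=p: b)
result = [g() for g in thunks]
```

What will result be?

Step 1: Default arg b=p captures p at each iteration.
Step 2: Each lambda has its own default: 0, 1, ..., 5.
Step 3: result = [0, 1, 2, 3, 4, 5]

The answer is [0, 1, 2, 3, 4, 5].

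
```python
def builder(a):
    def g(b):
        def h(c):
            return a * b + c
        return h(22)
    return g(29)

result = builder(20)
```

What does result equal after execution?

Step 1: a = 20, b = 29, c = 22.
Step 2: h() computes a * b + c = 20 * 29 + 22 = 602.
Step 3: result = 602

The answer is 602.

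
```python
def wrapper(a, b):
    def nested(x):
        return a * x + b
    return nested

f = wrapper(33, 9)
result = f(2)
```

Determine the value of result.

Step 1: wrapper(33, 9) captures a = 33, b = 9.
Step 2: f(2) computes 33 * 2 + 9 = 75.
Step 3: result = 75

The answer is 75.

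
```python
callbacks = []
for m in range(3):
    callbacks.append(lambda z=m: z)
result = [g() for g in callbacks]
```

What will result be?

Step 1: Default arg z=m captures m at each iteration.
Step 2: Each lambda has its own default: 0, 1, ..., 2.
Step 3: result = [0, 1, 2]

The answer is [0, 1, 2].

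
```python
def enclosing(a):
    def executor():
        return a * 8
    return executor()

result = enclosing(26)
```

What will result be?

Step 1: enclosing(26) binds parameter a = 26.
Step 2: executor() accesses a = 26 from enclosing scope.
Step 3: result = 26 * 8 = 208

The answer is 208.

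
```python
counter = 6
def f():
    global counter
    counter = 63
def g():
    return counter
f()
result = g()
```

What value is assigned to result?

Step 1: counter = 6.
Step 2: f() sets global counter = 63.
Step 3: g() reads global counter = 63. result = 63

The answer is 63.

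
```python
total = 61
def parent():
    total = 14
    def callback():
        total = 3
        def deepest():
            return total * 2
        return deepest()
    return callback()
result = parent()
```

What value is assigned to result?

Step 1: deepest() looks up total through LEGB: not local, finds total = 3 in enclosing callback().
Step 2: Returns 3 * 2 = 6.
Step 3: result = 6

The answer is 6.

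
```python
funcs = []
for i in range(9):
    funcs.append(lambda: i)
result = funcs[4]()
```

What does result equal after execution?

Step 1: The loop creates 9 lambdas, all referencing the same variable i.
Step 2: After the loop, i = 8 (final value).
Step 3: funcs[4]() looks up i at call time and finds 8. This is the late binding gotcha. result = 8

The answer is 8.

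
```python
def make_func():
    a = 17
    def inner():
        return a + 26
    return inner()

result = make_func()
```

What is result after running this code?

Step 1: make_func() defines a = 17.
Step 2: inner() reads a = 17 from enclosing scope, returns 17 + 26 = 43.
Step 3: result = 43

The answer is 43.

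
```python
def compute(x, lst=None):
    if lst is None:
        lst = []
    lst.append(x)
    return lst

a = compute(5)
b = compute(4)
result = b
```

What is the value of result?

Step 1: None default with guard creates a NEW list each call.
Step 2: a = [5] (fresh list). b = [4] (another fresh list).
Step 3: result = [4] (this is the fix for mutable default)

The answer is [4].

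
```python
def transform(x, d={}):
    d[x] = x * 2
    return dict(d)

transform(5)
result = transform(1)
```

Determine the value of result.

Step 1: Mutable default dict is shared across calls.
Step 2: First call adds 5: 10. Second call adds 1: 2.
Step 3: result = {5: 10, 1: 2}

The answer is {5: 10, 1: 2}.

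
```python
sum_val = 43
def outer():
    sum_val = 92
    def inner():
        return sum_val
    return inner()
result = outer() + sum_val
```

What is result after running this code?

Step 1: Global sum_val = 43. outer() shadows with sum_val = 92.
Step 2: inner() returns enclosing sum_val = 92. outer() = 92.
Step 3: result = 92 + global sum_val (43) = 135

The answer is 135.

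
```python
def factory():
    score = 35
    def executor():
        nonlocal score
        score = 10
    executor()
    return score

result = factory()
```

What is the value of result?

Step 1: factory() sets score = 35.
Step 2: executor() uses nonlocal to reassign score = 10.
Step 3: result = 10

The answer is 10.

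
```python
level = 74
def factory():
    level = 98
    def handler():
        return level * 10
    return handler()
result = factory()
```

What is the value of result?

Step 1: factory() shadows global level with level = 98.
Step 2: handler() finds level = 98 in enclosing scope, computes 98 * 10 = 980.
Step 3: result = 980

The answer is 980.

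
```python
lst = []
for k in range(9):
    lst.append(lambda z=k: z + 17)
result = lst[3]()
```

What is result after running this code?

Step 1: Default argument z=k captures k's value at definition time.
Step 2: lst[3] was defined when k = 3, so z defaults to 3.
Step 3: result = 3 + 17 = 20 (default arg fixes the late binding issue)

The answer is 20.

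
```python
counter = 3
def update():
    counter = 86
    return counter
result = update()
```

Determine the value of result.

Step 1: Global counter = 3.
Step 2: update() creates local counter = 86, shadowing the global.
Step 3: Returns local counter = 86. result = 86

The answer is 86.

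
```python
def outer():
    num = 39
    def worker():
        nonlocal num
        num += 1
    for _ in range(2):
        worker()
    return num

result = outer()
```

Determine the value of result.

Step 1: num = 39.
Step 2: worker() is called 2 times in a loop, each adding 1 via nonlocal.
Step 3: num = 39 + 1 * 2 = 41

The answer is 41.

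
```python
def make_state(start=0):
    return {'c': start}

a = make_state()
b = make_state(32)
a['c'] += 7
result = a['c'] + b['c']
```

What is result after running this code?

Step 1: make_state() returns a new dict each call (immutable default 0).
Step 2: a = {'c': 0}, b = {'c': 32}.
Step 3: a['c'] += 7 = 7. result = 7 + 32 = 39

The answer is 39.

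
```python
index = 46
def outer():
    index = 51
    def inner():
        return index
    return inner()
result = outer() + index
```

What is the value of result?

Step 1: Global index = 46. outer() shadows with index = 51.
Step 2: inner() returns enclosing index = 51. outer() = 51.
Step 3: result = 51 + global index (46) = 97

The answer is 97.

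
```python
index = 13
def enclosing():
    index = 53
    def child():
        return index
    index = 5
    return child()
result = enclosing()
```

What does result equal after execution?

Step 1: enclosing() sets index = 53, then later index = 5.
Step 2: child() is called after index is reassigned to 5. Closures capture variables by reference, not by value.
Step 3: result = 5

The answer is 5.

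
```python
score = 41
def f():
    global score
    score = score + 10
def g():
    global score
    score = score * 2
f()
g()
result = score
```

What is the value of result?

Step 1: score = 41.
Step 2: f() adds 10: score = 41 + 10 = 51.
Step 3: g() doubles: score = 51 * 2 = 102.
Step 4: result = 102

The answer is 102.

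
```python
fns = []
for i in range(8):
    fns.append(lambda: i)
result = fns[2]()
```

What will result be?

Step 1: The loop creates 8 lambdas, all referencing the same variable i.
Step 2: After the loop, i = 7 (final value).
Step 3: fns[2]() looks up i at call time and finds 7. This is the late binding gotcha. result = 7

The answer is 7.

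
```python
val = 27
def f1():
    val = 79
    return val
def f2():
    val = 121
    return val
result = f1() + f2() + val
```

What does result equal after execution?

Step 1: Each function shadows global val with its own local.
Step 2: f1() returns 79, f2() returns 121.
Step 3: Global val = 27 is unchanged. result = 79 + 121 + 27 = 227

The answer is 227.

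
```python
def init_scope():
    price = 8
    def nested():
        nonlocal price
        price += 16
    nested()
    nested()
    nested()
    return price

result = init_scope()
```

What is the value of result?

Step 1: price starts at 8.
Step 2: nested() is called 3 times, each adding 16.
Step 3: price = 8 + 16 * 3 = 56

The answer is 56.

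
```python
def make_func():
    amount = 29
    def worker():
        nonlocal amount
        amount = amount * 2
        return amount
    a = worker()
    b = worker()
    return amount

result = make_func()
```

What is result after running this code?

Step 1: amount starts at 29.
Step 2: First worker(): amount = 29 * 2 = 58.
Step 3: Second worker(): amount = 58 * 2 = 116.
Step 4: result = 116

The answer is 116.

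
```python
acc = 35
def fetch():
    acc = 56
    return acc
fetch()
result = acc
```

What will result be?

Step 1: Global acc = 35.
Step 2: fetch() creates local acc = 56 (shadow, not modification).
Step 3: After fetch() returns, global acc is unchanged. result = 35

The answer is 35.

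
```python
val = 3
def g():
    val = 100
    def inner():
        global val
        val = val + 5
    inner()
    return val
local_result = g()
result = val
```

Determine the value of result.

Step 1: Global val = 3. g() creates local val = 100.
Step 2: inner() declares global val and adds 5: global val = 3 + 5 = 8.
Step 3: g() returns its local val = 100 (unaffected by inner).
Step 4: result = global val = 8

The answer is 8.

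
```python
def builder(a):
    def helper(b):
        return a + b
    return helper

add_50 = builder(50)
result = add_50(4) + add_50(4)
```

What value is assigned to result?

Step 1: add_50 captures a = 50.
Step 2: add_50(4) = 50 + 4 = 54, called twice.
Step 3: result = 54 + 54 = 108

The answer is 108.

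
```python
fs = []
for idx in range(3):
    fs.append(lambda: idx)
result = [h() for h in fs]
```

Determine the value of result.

Step 1: All 3 lambdas share the same variable idx.
Step 2: After the loop, idx = 2.
Step 3: Each call returns 2. result = [2, 2, 2]

The answer is [2, 2, 2].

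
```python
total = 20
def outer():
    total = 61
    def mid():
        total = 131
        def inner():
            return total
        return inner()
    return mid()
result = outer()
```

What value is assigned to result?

Step 1: Three levels of shadowing: global 20, outer 61, mid 131.
Step 2: inner() finds total = 131 in enclosing mid() scope.
Step 3: result = 131

The answer is 131.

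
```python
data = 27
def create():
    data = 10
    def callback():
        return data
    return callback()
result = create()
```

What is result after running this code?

Step 1: data = 27 globally, but create() defines data = 10 locally.
Step 2: callback() looks up data. Not in local scope, so checks enclosing scope (create) and finds data = 10.
Step 3: result = 10

The answer is 10.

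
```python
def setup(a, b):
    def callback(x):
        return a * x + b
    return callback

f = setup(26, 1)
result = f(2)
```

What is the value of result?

Step 1: setup(26, 1) captures a = 26, b = 1.
Step 2: f(2) computes 26 * 2 + 1 = 53.
Step 3: result = 53

The answer is 53.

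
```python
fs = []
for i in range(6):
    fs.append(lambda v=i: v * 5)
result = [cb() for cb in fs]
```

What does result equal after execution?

Step 1: Default arg v=i captures i at each iteration.
Step 2: fs[k] has v defaulting to k, returns k * 5.
Step 3: result = [0, 5, 10, 15, 20, 25]

The answer is [0, 5, 10, 15, 20, 25].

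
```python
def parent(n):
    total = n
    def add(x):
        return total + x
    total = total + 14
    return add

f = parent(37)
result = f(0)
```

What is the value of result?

Step 1: parent(37) sets total = 37, then total = 37 + 14 = 51.
Step 2: Closures capture by reference, so add sees total = 51.
Step 3: f(0) returns 51 + 0 = 51

The answer is 51.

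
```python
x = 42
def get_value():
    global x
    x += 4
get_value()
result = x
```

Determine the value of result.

Step 1: x = 42 globally.
Step 2: get_value() modifies global x: x += 4 = 46.
Step 3: result = 46

The answer is 46.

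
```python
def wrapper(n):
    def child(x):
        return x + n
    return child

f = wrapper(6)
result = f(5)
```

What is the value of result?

Step 1: wrapper(6) creates a closure that captures n = 6.
Step 2: f(5) calls the closure with x = 5, returning 5 + 6 = 11.
Step 3: result = 11

The answer is 11.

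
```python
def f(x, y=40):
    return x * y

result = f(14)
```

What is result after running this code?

Step 1: f(14) uses default y = 40.
Step 2: Returns 14 * 40 = 560.
Step 3: result = 560

The answer is 560.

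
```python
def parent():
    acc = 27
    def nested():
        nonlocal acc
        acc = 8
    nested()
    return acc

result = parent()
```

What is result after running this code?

Step 1: parent() sets acc = 27.
Step 2: nested() uses nonlocal to reassign acc = 8.
Step 3: result = 8

The answer is 8.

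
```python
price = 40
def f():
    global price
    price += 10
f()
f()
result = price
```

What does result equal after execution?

Step 1: price = 40.
Step 2: First f(): price = 40 + 10 = 50.
Step 3: Second f(): price = 50 + 10 = 60. result = 60

The answer is 60.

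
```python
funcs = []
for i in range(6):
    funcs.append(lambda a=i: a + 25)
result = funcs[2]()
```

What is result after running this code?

Step 1: Default argument a=i captures i's value at definition time.
Step 2: funcs[2] was defined when i = 2, so a defaults to 2.
Step 3: result = 2 + 25 = 27 (default arg fixes the late binding issue)

The answer is 27.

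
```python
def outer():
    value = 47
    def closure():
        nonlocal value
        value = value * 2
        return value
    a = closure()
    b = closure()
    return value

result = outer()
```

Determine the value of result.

Step 1: value starts at 47.
Step 2: First closure(): value = 47 * 2 = 94.
Step 3: Second closure(): value = 94 * 2 = 188.
Step 4: result = 188

The answer is 188.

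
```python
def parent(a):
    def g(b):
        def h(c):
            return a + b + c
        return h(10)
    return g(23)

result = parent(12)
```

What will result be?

Step 1: a = 12, b = 23, c = 10 across three nested scopes.
Step 2: h() accesses all three via LEGB rule.
Step 3: result = 12 + 23 + 10 = 45

The answer is 45.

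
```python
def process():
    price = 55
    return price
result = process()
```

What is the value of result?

Step 1: process() defines price = 55 in its local scope.
Step 2: return price finds the local variable price = 55.
Step 3: result = 55

The answer is 55.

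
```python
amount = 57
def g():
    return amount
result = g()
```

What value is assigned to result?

Step 1: amount = 57 is defined in the global scope.
Step 2: g() looks up amount. No local amount exists, so Python checks the global scope via LEGB rule and finds amount = 57.
Step 3: result = 57

The answer is 57.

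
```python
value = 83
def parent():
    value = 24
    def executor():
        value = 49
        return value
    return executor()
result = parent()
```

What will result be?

Step 1: Three scopes define value: global (83), parent (24), executor (49).
Step 2: executor() has its own local value = 49, which shadows both enclosing and global.
Step 3: result = 49 (local wins in LEGB)

The answer is 49.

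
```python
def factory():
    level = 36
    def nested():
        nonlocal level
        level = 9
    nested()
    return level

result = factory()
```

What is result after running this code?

Step 1: factory() sets level = 36.
Step 2: nested() uses nonlocal to reassign level = 9.
Step 3: result = 9

The answer is 9.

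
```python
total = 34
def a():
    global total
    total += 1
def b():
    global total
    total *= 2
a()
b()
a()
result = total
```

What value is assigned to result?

Step 1: total = 34.
Step 2: a(): total = 34 + 1 = 35.
Step 3: b(): total = 35 * 2 = 70.
Step 4: a(): total = 70 + 1 = 71

The answer is 71.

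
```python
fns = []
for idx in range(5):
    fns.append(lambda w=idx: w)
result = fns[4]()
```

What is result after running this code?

Step 1: Default argument w=idx captures idx's value at each iteration.
Step 2: fns[4] captured w = 4 when idx was 4.
Step 3: result = 4

The answer is 4.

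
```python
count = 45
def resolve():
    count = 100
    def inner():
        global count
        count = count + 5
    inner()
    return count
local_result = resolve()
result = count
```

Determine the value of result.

Step 1: Global count = 45. resolve() creates local count = 100.
Step 2: inner() declares global count and adds 5: global count = 45 + 5 = 50.
Step 3: resolve() returns its local count = 100 (unaffected by inner).
Step 4: result = global count = 50

The answer is 50.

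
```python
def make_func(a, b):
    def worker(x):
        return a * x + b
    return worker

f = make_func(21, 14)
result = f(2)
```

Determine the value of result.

Step 1: make_func(21, 14) captures a = 21, b = 14.
Step 2: f(2) computes 21 * 2 + 14 = 56.
Step 3: result = 56

The answer is 56.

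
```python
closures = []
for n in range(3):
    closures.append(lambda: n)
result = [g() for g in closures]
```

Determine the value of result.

Step 1: All 3 lambdas share the same variable n.
Step 2: After the loop, n = 2.
Step 3: Each call returns 2. result = [2, 2, 2]

The answer is [2, 2, 2].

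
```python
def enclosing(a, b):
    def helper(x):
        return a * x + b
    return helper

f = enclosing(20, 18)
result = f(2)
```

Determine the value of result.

Step 1: enclosing(20, 18) captures a = 20, b = 18.
Step 2: f(2) computes 20 * 2 + 18 = 58.
Step 3: result = 58

The answer is 58.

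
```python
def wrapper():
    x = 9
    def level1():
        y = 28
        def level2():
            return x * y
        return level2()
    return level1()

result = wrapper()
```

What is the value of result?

Step 1: x = 9 in wrapper. y = 28 in level1.
Step 2: level2() reads x = 9 and y = 28 from enclosing scopes.
Step 3: result = 9 * 28 = 252

The answer is 252.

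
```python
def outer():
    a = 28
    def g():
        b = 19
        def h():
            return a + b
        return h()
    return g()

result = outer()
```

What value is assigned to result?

Step 1: outer() defines a = 28. g() defines b = 19.
Step 2: h() accesses both from enclosing scopes: a = 28, b = 19.
Step 3: result = 28 + 19 = 47

The answer is 47.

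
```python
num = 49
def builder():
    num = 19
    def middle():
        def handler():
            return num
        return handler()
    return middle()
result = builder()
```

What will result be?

Step 1: builder() defines num = 19. middle() and handler() have no local num.
Step 2: handler() checks local (none), enclosing middle() (none), enclosing builder() and finds num = 19.
Step 3: result = 19

The answer is 19.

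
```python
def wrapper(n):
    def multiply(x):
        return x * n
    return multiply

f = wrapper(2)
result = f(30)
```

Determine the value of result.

Step 1: wrapper(2) returns multiply closure with n = 2.
Step 2: f(30) computes 30 * 2 = 60.
Step 3: result = 60

The answer is 60.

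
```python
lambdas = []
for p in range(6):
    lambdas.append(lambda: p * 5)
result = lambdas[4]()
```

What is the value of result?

Step 1: All lambdas reference the same variable p (late binding).
Step 2: After the loop, p = 5. Every lambda returns p * 5.
Step 3: lambdas[4]() = 5 * 5 = 25

The answer is 25.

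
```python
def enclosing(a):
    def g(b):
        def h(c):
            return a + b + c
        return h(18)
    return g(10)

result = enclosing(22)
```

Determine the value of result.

Step 1: a = 22, b = 10, c = 18 across three nested scopes.
Step 2: h() accesses all three via LEGB rule.
Step 3: result = 22 + 10 + 18 = 50

The answer is 50.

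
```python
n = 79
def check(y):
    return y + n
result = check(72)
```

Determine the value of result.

Step 1: n = 79 is defined globally.
Step 2: check(72) uses parameter y = 72 and looks up n from global scope = 79.
Step 3: result = 72 + 79 = 151

The answer is 151.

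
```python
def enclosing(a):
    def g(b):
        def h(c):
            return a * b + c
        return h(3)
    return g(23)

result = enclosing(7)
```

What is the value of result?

Step 1: a = 7, b = 23, c = 3.
Step 2: h() computes a * b + c = 7 * 23 + 3 = 164.
Step 3: result = 164

The answer is 164.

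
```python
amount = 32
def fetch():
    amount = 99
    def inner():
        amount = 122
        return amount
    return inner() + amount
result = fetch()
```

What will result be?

Step 1: fetch() has local amount = 99. inner() has local amount = 122.
Step 2: inner() returns its local amount = 122.
Step 3: fetch() returns 122 + its own amount (99) = 221

The answer is 221.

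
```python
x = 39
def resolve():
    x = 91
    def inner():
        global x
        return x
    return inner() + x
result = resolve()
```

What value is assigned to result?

Step 1: Global x = 39. resolve() shadows with local x = 91.
Step 2: inner() uses global keyword, so inner() returns global x = 39.
Step 3: resolve() returns 39 + 91 = 130

The answer is 130.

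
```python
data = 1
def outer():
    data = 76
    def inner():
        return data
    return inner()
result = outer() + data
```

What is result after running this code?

Step 1: Global data = 1. outer() shadows with data = 76.
Step 2: inner() returns enclosing data = 76. outer() = 76.
Step 3: result = 76 + global data (1) = 77

The answer is 77.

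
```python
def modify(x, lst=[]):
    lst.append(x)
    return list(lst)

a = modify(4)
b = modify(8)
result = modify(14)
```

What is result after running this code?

Step 1: Default list is shared. list() creates copies for return values.
Step 2: Internal list grows: [4] -> [4, 8] -> [4, 8, 14].
Step 3: result = [4, 8, 14]

The answer is [4, 8, 14].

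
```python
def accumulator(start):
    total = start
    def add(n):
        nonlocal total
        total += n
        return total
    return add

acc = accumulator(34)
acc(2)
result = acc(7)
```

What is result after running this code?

Step 1: accumulator(34) creates closure with total = 34.
Step 2: First acc(2): total = 34 + 2 = 36.
Step 3: Second acc(7): total = 36 + 7 = 43. result = 43

The answer is 43.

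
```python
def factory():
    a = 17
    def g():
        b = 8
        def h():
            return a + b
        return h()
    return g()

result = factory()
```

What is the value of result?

Step 1: factory() defines a = 17. g() defines b = 8.
Step 2: h() accesses both from enclosing scopes: a = 17, b = 8.
Step 3: result = 17 + 8 = 25

The answer is 25.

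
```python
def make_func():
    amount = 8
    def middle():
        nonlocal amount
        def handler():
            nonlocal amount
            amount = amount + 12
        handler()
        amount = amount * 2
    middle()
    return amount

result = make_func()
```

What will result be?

Step 1: amount = 8.
Step 2: handler() adds 12: amount = 8 + 12 = 20.
Step 3: middle() doubles: amount = 20 * 2 = 40.
Step 4: result = 40

The answer is 40.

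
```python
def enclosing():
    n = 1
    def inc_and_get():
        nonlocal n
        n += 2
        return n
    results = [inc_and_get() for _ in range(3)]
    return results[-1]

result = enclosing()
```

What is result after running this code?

Step 1: n = 1.
Step 2: Three calls to inc_and_get(), each adding 2.
Step 3: Last value = 1 + 2 * 3 = 7

The answer is 7.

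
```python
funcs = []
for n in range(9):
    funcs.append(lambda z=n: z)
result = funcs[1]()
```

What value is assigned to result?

Step 1: Default argument z=n captures n's value at each iteration.
Step 2: funcs[1] captured z = 1 when n was 1.
Step 3: result = 1

The answer is 1.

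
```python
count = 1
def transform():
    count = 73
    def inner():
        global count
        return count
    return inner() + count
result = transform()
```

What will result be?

Step 1: Global count = 1. transform() shadows with local count = 73.
Step 2: inner() uses global keyword, so inner() returns global count = 1.
Step 3: transform() returns 1 + 73 = 74

The answer is 74.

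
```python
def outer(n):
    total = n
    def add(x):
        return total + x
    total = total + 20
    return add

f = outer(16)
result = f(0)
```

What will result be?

Step 1: outer(16) sets total = 16, then total = 16 + 20 = 36.
Step 2: Closures capture by reference, so add sees total = 36.
Step 3: f(0) returns 36 + 0 = 36

The answer is 36.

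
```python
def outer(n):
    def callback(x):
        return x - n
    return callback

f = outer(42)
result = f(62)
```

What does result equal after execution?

Step 1: outer(42) creates a closure capturing n = 42.
Step 2: f(62) computes 62 - 42 = 20.
Step 3: result = 20

The answer is 20.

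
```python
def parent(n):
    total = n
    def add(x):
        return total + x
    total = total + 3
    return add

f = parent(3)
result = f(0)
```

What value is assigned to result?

Step 1: parent(3) sets total = 3, then total = 3 + 3 = 6.
Step 2: Closures capture by reference, so add sees total = 6.
Step 3: f(0) returns 6 + 0 = 6

The answer is 6.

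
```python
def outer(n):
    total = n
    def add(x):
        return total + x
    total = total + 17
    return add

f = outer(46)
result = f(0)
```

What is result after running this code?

Step 1: outer(46) sets total = 46, then total = 46 + 17 = 63.
Step 2: Closures capture by reference, so add sees total = 63.
Step 3: f(0) returns 63 + 0 = 63

The answer is 63.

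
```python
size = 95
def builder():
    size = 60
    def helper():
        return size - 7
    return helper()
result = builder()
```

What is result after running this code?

Step 1: builder() shadows global size with size = 60.
Step 2: helper() finds size = 60 in enclosing scope, computes 60 - 7 = 53.
Step 3: result = 53

The answer is 53.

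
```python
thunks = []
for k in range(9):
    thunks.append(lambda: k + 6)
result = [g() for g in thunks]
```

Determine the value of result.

Step 1: All lambdas capture k by reference. After the loop, k = 8.
Step 2: Each call returns 8 + 6 = 14.
Step 3: result = [14, 14, 14, 14, 14, 14, 14, 14, 14]

The answer is [14, 14, 14, 14, 14, 14, 14, 14, 14].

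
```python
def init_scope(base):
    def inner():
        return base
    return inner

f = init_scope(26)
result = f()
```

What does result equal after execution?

Step 1: init_scope(26) creates closure capturing base = 26.
Step 2: f() returns the captured base = 26.
Step 3: result = 26

The answer is 26.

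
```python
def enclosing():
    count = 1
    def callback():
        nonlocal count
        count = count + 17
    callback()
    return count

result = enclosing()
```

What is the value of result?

Step 1: enclosing() sets count = 1.
Step 2: callback() uses nonlocal to modify count in enclosing's scope: count = 1 + 17 = 18.
Step 3: enclosing() returns the modified count = 18

The answer is 18.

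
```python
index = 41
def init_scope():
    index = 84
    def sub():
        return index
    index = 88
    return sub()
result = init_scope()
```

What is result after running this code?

Step 1: init_scope() sets index = 84, then later index = 88.
Step 2: sub() is called after index is reassigned to 88. Closures capture variables by reference, not by value.
Step 3: result = 88

The answer is 88.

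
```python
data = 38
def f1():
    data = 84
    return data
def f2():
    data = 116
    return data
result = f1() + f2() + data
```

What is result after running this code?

Step 1: Each function shadows global data with its own local.
Step 2: f1() returns 84, f2() returns 116.
Step 3: Global data = 38 is unchanged. result = 84 + 116 + 38 = 238

The answer is 238.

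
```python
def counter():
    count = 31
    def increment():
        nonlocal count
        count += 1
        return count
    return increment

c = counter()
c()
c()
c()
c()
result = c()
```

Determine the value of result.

Step 1: counter() creates closure with count = 31.
Step 2: Each c() call increments count via nonlocal. After 5 calls: 31 + 5 = 36.
Step 3: result = 36

The answer is 36.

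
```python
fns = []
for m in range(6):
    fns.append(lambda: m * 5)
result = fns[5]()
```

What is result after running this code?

Step 1: All lambdas reference the same variable m (late binding).
Step 2: After the loop, m = 5. Every lambda returns m * 5.
Step 3: fns[5]() = 5 * 5 = 25

The answer is 25.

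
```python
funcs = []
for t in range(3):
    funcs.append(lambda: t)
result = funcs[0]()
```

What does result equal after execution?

Step 1: The loop creates 3 lambdas, all referencing the same variable t.
Step 2: After the loop, t = 2 (final value).
Step 3: funcs[0]() looks up t at call time and finds 2. This is the late binding gotcha. result = 2

The answer is 2.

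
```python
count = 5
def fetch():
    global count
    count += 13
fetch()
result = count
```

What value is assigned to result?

Step 1: count = 5 globally.
Step 2: fetch() modifies global count: count += 13 = 18.
Step 3: result = 18

The answer is 18.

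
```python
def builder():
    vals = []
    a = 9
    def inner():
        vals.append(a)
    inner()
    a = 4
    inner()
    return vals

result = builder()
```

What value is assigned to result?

Step 1: a = 9. inner() appends current a to vals.
Step 2: First inner(): appends 9. Then a = 4.
Step 3: Second inner(): appends 4 (closure sees updated a). result = [9, 4]

The answer is [9, 4].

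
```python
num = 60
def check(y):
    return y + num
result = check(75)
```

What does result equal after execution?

Step 1: num = 60 is defined globally.
Step 2: check(75) uses parameter y = 75 and looks up num from global scope = 60.
Step 3: result = 75 + 60 = 135

The answer is 135.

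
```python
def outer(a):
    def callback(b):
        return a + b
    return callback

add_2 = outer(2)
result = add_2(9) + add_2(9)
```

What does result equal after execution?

Step 1: add_2 captures a = 2.
Step 2: add_2(9) = 2 + 9 = 11, called twice.
Step 3: result = 11 + 11 = 22

The answer is 22.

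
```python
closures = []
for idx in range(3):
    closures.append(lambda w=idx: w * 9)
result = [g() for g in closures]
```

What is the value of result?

Step 1: Default arg w=idx captures idx at each iteration.
Step 2: closures[k] has w defaulting to k, returns k * 9.
Step 3: result = [0, 9, 18]

The answer is [0, 9, 18].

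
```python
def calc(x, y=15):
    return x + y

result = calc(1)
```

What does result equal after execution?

Step 1: calc(1) uses default y = 15.
Step 2: Returns 1 + 15 = 16.
Step 3: result = 16

The answer is 16.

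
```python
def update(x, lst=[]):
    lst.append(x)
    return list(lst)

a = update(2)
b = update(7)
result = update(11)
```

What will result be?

Step 1: Default list is shared. list() creates copies for return values.
Step 2: Internal list grows: [2] -> [2, 7] -> [2, 7, 11].
Step 3: result = [2, 7, 11]

The answer is [2, 7, 11].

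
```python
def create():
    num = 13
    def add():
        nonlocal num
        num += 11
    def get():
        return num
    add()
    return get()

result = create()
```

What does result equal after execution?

Step 1: num = 13. add() modifies it via nonlocal, get() reads it.
Step 2: add() makes num = 13 + 11 = 24.
Step 3: get() returns 24. result = 24

The answer is 24.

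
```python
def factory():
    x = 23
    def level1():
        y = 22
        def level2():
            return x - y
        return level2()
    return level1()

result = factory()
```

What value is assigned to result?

Step 1: x = 23 in factory. y = 22 in level1.
Step 2: level2() reads x = 23 and y = 22 from enclosing scopes.
Step 3: result = 23 - 22 = 1

The answer is 1.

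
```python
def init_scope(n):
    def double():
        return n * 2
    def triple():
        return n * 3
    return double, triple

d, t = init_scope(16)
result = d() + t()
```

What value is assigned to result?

Step 1: Both closures capture the same n = 16.
Step 2: d() = 16 * 2 = 32, t() = 16 * 3 = 48.
Step 3: result = 32 + 48 = 80

The answer is 80.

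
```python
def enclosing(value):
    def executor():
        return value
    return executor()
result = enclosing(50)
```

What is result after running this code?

Step 1: enclosing(50) binds parameter value = 50.
Step 2: executor() looks up value in enclosing scope and finds the parameter value = 50.
Step 3: result = 50

The answer is 50.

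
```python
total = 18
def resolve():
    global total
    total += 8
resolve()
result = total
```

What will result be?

Step 1: total = 18 globally.
Step 2: resolve() modifies global total: total += 8 = 26.
Step 3: result = 26

The answer is 26.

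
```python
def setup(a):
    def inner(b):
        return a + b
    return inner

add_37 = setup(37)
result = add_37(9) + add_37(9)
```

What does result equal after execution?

Step 1: add_37 captures a = 37.
Step 2: add_37(9) = 37 + 9 = 46, called twice.
Step 3: result = 46 + 46 = 92

The answer is 92.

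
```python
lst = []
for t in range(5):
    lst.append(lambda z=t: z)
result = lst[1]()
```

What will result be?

Step 1: Default argument z=t captures t's value at each iteration.
Step 2: lst[1] captured z = 1 when t was 1.
Step 3: result = 1

The answer is 1.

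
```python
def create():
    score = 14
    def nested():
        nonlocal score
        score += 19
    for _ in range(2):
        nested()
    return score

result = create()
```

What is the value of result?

Step 1: score = 14.
Step 2: nested() is called 2 times in a loop, each adding 19 via nonlocal.
Step 3: score = 14 + 19 * 2 = 52

The answer is 52.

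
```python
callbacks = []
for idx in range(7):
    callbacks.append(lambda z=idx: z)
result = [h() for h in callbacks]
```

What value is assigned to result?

Step 1: Default arg z=idx captures idx at each iteration.
Step 2: Each lambda has its own default: 0, 1, ..., 6.
Step 3: result = [0, 1, 2, 3, 4, 5, 6]

The answer is [0, 1, 2, 3, 4, 5, 6].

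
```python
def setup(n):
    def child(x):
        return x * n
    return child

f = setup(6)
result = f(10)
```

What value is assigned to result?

Step 1: setup(6) creates a closure capturing n = 6.
Step 2: f(10) computes 10 * 6 = 60.
Step 3: result = 60

The answer is 60.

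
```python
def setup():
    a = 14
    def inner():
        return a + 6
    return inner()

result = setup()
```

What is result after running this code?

Step 1: setup() defines a = 14.
Step 2: inner() reads a = 14 from enclosing scope, returns 14 + 6 = 20.
Step 3: result = 20

The answer is 20.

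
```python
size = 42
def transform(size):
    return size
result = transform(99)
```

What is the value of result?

Step 1: Global size = 42.
Step 2: transform(99) takes parameter size = 99, which shadows the global.
Step 3: result = 99

The answer is 99.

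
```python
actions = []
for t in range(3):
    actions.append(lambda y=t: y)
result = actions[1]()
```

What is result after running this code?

Step 1: Default argument y=t captures t's value at each iteration.
Step 2: actions[1] captured y = 1 when t was 1.
Step 3: result = 1

The answer is 1.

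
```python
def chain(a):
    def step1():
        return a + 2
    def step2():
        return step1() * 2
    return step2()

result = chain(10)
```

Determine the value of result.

Step 1: chain(10) captures a = 10.
Step 2: step2() calls step1() which returns 10 + 2 = 12.
Step 3: step2() returns 12 * 2 = 24

The answer is 24.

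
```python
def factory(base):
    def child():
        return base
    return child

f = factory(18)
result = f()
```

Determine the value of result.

Step 1: factory(18) creates closure capturing base = 18.
Step 2: f() returns the captured base = 18.
Step 3: result = 18

The answer is 18.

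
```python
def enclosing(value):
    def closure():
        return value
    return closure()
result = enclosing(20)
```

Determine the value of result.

Step 1: enclosing(20) binds parameter value = 20.
Step 2: closure() looks up value in enclosing scope and finds the parameter value = 20.
Step 3: result = 20

The answer is 20.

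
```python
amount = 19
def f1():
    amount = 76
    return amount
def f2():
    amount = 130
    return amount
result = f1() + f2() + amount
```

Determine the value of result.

Step 1: Each function shadows global amount with its own local.
Step 2: f1() returns 76, f2() returns 130.
Step 3: Global amount = 19 is unchanged. result = 76 + 130 + 19 = 225

The answer is 225.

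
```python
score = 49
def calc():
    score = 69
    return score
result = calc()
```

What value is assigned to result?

Step 1: Global score = 49.
Step 2: calc() creates local score = 69, shadowing the global.
Step 3: Returns local score = 69. result = 69

The answer is 69.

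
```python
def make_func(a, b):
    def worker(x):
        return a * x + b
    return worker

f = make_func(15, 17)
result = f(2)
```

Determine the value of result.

Step 1: make_func(15, 17) captures a = 15, b = 17.
Step 2: f(2) computes 15 * 2 + 17 = 47.
Step 3: result = 47

The answer is 47.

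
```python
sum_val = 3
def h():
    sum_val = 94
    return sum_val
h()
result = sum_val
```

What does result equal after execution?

Step 1: sum_val = 3 globally.
Step 2: h() creates a LOCAL sum_val = 94 (no global keyword!).
Step 3: The global sum_val is unchanged. result = 3

The answer is 3.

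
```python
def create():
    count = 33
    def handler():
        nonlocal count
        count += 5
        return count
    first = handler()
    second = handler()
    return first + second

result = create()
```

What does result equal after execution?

Step 1: count starts at 33.
Step 2: First call: count = 33 + 5 = 38, returns 38.
Step 3: Second call: count = 38 + 5 = 43, returns 43.
Step 4: result = 38 + 43 = 81

The answer is 81.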